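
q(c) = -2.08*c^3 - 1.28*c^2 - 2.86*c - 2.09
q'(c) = -6.24*c^2 - 2.56*c - 2.86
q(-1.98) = 14.70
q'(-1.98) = -22.25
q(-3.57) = 86.45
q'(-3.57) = -73.25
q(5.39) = -380.40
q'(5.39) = -197.94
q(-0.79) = 0.40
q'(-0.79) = -4.73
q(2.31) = -41.17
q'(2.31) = -42.07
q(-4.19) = 140.43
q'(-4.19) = -101.68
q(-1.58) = 7.44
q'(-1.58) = -14.39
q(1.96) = -28.27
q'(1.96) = -31.85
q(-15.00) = 6772.81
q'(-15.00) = -1368.46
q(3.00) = -78.35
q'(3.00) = -66.70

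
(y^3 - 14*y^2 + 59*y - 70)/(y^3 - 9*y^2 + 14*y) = (y - 5)/y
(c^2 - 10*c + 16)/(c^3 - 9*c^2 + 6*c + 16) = 1/(c + 1)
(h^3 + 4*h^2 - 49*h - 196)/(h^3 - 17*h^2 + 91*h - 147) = (h^2 + 11*h + 28)/(h^2 - 10*h + 21)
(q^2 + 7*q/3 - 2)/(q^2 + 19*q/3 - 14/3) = (q + 3)/(q + 7)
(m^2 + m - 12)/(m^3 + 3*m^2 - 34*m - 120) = (m - 3)/(m^2 - m - 30)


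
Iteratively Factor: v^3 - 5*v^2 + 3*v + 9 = (v - 3)*(v^2 - 2*v - 3) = (v - 3)*(v + 1)*(v - 3)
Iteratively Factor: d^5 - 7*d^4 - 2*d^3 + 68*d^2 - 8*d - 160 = (d - 2)*(d^4 - 5*d^3 - 12*d^2 + 44*d + 80) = (d - 2)*(d + 2)*(d^3 - 7*d^2 + 2*d + 40) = (d - 4)*(d - 2)*(d + 2)*(d^2 - 3*d - 10) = (d - 4)*(d - 2)*(d + 2)^2*(d - 5)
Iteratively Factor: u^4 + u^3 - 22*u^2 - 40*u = (u + 4)*(u^3 - 3*u^2 - 10*u) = u*(u + 4)*(u^2 - 3*u - 10) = u*(u - 5)*(u + 4)*(u + 2)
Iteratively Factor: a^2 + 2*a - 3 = (a - 1)*(a + 3)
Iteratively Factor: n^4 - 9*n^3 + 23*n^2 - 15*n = (n - 1)*(n^3 - 8*n^2 + 15*n) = n*(n - 1)*(n^2 - 8*n + 15) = n*(n - 3)*(n - 1)*(n - 5)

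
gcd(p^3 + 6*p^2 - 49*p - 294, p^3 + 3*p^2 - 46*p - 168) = p^2 - p - 42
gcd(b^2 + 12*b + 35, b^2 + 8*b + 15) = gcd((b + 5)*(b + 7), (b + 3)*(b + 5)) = b + 5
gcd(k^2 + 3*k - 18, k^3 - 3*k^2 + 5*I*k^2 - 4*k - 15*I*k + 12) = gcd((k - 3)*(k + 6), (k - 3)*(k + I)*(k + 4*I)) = k - 3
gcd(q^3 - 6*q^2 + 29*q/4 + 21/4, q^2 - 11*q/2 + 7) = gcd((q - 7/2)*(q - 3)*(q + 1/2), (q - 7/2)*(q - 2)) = q - 7/2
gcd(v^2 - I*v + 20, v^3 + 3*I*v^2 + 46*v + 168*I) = v + 4*I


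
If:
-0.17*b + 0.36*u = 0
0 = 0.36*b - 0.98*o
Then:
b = 2.11764705882353*u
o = 0.777911164465786*u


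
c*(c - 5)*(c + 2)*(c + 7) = c^4 + 4*c^3 - 31*c^2 - 70*c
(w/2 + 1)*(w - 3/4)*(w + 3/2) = w^3/2 + 11*w^2/8 + 3*w/16 - 9/8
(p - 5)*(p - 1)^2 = p^3 - 7*p^2 + 11*p - 5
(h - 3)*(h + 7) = h^2 + 4*h - 21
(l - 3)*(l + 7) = l^2 + 4*l - 21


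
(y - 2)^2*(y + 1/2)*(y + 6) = y^4 + 5*y^3/2 - 19*y^2 + 14*y + 12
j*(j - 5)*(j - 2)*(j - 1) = j^4 - 8*j^3 + 17*j^2 - 10*j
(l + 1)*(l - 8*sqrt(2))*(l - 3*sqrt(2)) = l^3 - 11*sqrt(2)*l^2 + l^2 - 11*sqrt(2)*l + 48*l + 48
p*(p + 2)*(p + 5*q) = p^3 + 5*p^2*q + 2*p^2 + 10*p*q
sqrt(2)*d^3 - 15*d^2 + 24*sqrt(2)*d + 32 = (d - 4*sqrt(2))^2*(sqrt(2)*d + 1)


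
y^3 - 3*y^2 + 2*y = y*(y - 2)*(y - 1)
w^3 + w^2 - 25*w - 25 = (w - 5)*(w + 1)*(w + 5)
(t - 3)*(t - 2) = t^2 - 5*t + 6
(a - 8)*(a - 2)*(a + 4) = a^3 - 6*a^2 - 24*a + 64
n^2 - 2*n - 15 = (n - 5)*(n + 3)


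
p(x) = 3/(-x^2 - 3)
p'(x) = 6*x/(-x^2 - 3)^2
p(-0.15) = -0.99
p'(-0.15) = -0.10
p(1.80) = -0.48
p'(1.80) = 0.28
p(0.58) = -0.90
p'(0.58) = 0.31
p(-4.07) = -0.15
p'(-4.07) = -0.06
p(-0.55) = -0.91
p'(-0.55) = -0.30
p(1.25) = -0.66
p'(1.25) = 0.36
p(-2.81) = -0.28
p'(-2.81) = -0.14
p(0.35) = -0.96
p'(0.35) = 0.22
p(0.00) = -1.00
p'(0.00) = 0.00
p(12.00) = -0.02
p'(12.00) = 0.00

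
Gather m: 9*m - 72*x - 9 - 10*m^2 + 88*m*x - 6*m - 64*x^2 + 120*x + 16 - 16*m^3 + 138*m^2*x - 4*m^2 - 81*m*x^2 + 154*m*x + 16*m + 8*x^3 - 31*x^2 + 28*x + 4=-16*m^3 + m^2*(138*x - 14) + m*(-81*x^2 + 242*x + 19) + 8*x^3 - 95*x^2 + 76*x + 11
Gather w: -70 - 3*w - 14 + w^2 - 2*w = w^2 - 5*w - 84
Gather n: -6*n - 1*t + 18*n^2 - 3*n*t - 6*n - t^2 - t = 18*n^2 + n*(-3*t - 12) - t^2 - 2*t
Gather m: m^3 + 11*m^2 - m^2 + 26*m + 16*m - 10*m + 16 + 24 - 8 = m^3 + 10*m^2 + 32*m + 32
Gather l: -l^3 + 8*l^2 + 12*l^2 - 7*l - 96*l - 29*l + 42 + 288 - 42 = -l^3 + 20*l^2 - 132*l + 288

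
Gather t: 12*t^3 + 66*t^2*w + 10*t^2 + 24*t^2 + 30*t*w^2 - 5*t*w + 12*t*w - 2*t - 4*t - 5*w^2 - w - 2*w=12*t^3 + t^2*(66*w + 34) + t*(30*w^2 + 7*w - 6) - 5*w^2 - 3*w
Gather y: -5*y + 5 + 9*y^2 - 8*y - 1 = 9*y^2 - 13*y + 4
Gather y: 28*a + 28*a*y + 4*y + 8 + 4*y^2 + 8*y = 28*a + 4*y^2 + y*(28*a + 12) + 8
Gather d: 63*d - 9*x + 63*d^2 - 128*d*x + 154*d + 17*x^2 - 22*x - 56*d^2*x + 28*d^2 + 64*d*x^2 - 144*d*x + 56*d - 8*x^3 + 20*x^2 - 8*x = d^2*(91 - 56*x) + d*(64*x^2 - 272*x + 273) - 8*x^3 + 37*x^2 - 39*x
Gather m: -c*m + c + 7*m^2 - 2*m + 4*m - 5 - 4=c + 7*m^2 + m*(2 - c) - 9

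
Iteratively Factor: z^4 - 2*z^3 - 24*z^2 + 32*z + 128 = (z - 4)*(z^3 + 2*z^2 - 16*z - 32) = (z - 4)*(z + 4)*(z^2 - 2*z - 8) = (z - 4)*(z + 2)*(z + 4)*(z - 4)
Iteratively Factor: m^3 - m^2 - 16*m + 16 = (m - 4)*(m^2 + 3*m - 4) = (m - 4)*(m + 4)*(m - 1)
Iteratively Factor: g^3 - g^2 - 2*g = (g + 1)*(g^2 - 2*g) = g*(g + 1)*(g - 2)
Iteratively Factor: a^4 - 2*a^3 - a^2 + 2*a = (a)*(a^3 - 2*a^2 - a + 2) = a*(a + 1)*(a^2 - 3*a + 2) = a*(a - 2)*(a + 1)*(a - 1)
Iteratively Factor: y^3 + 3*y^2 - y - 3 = (y + 3)*(y^2 - 1) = (y - 1)*(y + 3)*(y + 1)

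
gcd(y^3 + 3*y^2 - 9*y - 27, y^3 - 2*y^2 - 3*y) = y - 3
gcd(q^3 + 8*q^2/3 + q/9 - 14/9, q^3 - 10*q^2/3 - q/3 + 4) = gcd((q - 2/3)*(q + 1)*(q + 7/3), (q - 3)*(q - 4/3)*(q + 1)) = q + 1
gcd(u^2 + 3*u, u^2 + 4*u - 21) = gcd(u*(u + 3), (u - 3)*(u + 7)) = 1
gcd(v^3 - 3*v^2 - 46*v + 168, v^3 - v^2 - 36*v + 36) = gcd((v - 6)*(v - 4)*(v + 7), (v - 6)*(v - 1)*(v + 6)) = v - 6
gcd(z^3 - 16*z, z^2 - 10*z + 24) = z - 4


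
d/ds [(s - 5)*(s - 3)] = 2*s - 8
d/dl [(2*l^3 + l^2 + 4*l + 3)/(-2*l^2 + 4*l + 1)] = 2*(-2*l^4 + 8*l^3 + 9*l^2 + 7*l - 4)/(4*l^4 - 16*l^3 + 12*l^2 + 8*l + 1)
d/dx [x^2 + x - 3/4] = 2*x + 1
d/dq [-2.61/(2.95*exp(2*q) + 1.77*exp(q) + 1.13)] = (15.399*exp(q) + 4.6197)*exp(q)/(2.95*exp(2*q) + 1.77*exp(q) + 1.13)^2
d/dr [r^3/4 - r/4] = 3*r^2/4 - 1/4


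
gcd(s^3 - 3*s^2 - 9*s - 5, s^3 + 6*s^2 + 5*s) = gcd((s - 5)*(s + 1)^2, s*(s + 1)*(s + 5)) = s + 1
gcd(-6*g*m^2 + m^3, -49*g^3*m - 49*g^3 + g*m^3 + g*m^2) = 1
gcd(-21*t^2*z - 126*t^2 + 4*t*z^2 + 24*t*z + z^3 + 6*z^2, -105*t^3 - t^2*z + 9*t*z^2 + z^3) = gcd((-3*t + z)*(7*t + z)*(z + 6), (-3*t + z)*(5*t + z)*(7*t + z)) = -21*t^2 + 4*t*z + z^2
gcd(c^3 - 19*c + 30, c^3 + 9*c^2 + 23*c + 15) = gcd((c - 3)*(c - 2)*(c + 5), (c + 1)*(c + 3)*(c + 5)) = c + 5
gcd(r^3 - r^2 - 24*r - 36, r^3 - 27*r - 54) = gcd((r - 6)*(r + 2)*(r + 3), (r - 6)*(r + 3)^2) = r^2 - 3*r - 18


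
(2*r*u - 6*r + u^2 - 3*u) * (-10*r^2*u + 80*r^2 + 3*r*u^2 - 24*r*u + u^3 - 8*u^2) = -20*r^3*u^2 + 220*r^3*u - 480*r^3 - 4*r^2*u^3 + 44*r^2*u^2 - 96*r^2*u + 5*r*u^4 - 55*r*u^3 + 120*r*u^2 + u^5 - 11*u^4 + 24*u^3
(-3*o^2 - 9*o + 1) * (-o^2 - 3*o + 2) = 3*o^4 + 18*o^3 + 20*o^2 - 21*o + 2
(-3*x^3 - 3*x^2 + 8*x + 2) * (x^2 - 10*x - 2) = -3*x^5 + 27*x^4 + 44*x^3 - 72*x^2 - 36*x - 4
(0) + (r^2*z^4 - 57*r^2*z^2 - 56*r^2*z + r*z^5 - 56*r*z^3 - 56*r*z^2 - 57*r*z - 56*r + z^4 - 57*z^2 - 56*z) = r^2*z^4 - 57*r^2*z^2 - 56*r^2*z + r*z^5 - 56*r*z^3 - 56*r*z^2 - 57*r*z - 56*r + z^4 - 57*z^2 - 56*z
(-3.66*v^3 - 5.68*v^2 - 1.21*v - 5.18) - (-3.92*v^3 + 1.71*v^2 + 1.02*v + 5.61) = 0.26*v^3 - 7.39*v^2 - 2.23*v - 10.79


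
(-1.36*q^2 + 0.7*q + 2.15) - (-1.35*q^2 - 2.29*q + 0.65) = -0.01*q^2 + 2.99*q + 1.5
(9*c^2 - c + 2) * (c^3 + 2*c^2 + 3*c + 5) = 9*c^5 + 17*c^4 + 27*c^3 + 46*c^2 + c + 10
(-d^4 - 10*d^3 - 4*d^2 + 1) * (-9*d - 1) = 9*d^5 + 91*d^4 + 46*d^3 + 4*d^2 - 9*d - 1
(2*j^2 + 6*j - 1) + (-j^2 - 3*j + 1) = j^2 + 3*j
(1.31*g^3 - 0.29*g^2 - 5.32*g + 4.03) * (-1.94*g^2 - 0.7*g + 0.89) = -2.5414*g^5 - 0.3544*g^4 + 11.6897*g^3 - 4.3523*g^2 - 7.5558*g + 3.5867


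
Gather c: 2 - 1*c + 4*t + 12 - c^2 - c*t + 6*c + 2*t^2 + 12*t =-c^2 + c*(5 - t) + 2*t^2 + 16*t + 14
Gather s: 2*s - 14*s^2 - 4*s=-14*s^2 - 2*s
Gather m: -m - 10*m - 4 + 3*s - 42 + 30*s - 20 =-11*m + 33*s - 66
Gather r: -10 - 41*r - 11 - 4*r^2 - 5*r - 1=-4*r^2 - 46*r - 22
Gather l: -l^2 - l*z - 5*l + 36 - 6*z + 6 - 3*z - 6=-l^2 + l*(-z - 5) - 9*z + 36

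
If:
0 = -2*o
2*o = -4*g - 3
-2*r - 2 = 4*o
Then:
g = -3/4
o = 0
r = -1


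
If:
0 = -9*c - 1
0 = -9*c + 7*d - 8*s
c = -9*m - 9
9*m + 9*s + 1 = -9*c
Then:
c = -1/9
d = 559/567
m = -80/81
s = 80/81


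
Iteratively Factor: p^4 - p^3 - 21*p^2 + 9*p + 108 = (p + 3)*(p^3 - 4*p^2 - 9*p + 36) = (p - 3)*(p + 3)*(p^2 - p - 12) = (p - 4)*(p - 3)*(p + 3)*(p + 3)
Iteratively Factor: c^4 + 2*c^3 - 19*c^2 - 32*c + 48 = (c + 4)*(c^3 - 2*c^2 - 11*c + 12) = (c + 3)*(c + 4)*(c^2 - 5*c + 4) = (c - 4)*(c + 3)*(c + 4)*(c - 1)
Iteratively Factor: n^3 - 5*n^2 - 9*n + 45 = (n - 5)*(n^2 - 9) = (n - 5)*(n + 3)*(n - 3)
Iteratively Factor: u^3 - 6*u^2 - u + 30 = (u + 2)*(u^2 - 8*u + 15) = (u - 5)*(u + 2)*(u - 3)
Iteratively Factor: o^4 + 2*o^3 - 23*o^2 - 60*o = (o + 4)*(o^3 - 2*o^2 - 15*o) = (o + 3)*(o + 4)*(o^2 - 5*o) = o*(o + 3)*(o + 4)*(o - 5)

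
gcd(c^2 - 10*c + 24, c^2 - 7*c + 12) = c - 4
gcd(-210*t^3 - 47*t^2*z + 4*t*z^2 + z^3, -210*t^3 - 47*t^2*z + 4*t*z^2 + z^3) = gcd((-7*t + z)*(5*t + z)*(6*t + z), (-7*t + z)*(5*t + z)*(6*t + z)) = -210*t^3 - 47*t^2*z + 4*t*z^2 + z^3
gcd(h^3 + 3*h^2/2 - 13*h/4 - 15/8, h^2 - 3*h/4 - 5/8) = h + 1/2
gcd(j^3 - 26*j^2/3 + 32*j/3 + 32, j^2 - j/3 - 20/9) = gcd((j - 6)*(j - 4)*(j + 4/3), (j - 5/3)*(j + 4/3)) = j + 4/3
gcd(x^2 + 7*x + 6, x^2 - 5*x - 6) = x + 1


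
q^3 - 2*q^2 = q^2*(q - 2)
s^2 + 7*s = s*(s + 7)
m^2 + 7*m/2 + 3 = (m + 3/2)*(m + 2)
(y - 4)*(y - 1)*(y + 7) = y^3 + 2*y^2 - 31*y + 28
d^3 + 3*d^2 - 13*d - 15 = (d - 3)*(d + 1)*(d + 5)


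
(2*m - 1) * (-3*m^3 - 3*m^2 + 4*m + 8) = -6*m^4 - 3*m^3 + 11*m^2 + 12*m - 8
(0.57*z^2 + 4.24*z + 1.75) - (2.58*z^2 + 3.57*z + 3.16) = -2.01*z^2 + 0.67*z - 1.41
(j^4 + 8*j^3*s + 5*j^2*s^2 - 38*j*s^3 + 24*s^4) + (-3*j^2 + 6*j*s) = j^4 + 8*j^3*s + 5*j^2*s^2 - 3*j^2 - 38*j*s^3 + 6*j*s + 24*s^4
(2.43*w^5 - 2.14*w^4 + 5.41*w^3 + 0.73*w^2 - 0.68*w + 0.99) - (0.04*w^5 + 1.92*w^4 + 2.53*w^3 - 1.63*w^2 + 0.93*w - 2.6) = 2.39*w^5 - 4.06*w^4 + 2.88*w^3 + 2.36*w^2 - 1.61*w + 3.59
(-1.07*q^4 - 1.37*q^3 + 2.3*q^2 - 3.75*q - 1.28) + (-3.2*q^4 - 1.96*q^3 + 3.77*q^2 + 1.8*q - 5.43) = -4.27*q^4 - 3.33*q^3 + 6.07*q^2 - 1.95*q - 6.71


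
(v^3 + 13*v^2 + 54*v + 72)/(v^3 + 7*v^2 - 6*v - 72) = (v + 3)/(v - 3)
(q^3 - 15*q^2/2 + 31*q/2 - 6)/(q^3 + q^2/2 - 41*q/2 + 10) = (q - 3)/(q + 5)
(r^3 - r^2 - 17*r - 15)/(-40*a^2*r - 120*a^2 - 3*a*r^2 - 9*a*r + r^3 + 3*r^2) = (r^2 - 4*r - 5)/(-40*a^2 - 3*a*r + r^2)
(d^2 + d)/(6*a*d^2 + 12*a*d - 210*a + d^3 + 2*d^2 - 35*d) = d*(d + 1)/(6*a*d^2 + 12*a*d - 210*a + d^3 + 2*d^2 - 35*d)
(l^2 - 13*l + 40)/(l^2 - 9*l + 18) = (l^2 - 13*l + 40)/(l^2 - 9*l + 18)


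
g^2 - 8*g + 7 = (g - 7)*(g - 1)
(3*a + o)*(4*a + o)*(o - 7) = 12*a^2*o - 84*a^2 + 7*a*o^2 - 49*a*o + o^3 - 7*o^2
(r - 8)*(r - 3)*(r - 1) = r^3 - 12*r^2 + 35*r - 24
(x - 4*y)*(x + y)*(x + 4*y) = x^3 + x^2*y - 16*x*y^2 - 16*y^3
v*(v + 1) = v^2 + v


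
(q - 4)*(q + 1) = q^2 - 3*q - 4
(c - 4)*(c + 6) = c^2 + 2*c - 24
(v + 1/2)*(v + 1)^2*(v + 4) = v^4 + 13*v^3/2 + 12*v^2 + 17*v/2 + 2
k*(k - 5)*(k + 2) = k^3 - 3*k^2 - 10*k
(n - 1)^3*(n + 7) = n^4 + 4*n^3 - 18*n^2 + 20*n - 7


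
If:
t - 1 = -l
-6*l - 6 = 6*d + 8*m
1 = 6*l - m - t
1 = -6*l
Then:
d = 61/18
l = -1/6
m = -19/6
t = 7/6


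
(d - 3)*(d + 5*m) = d^2 + 5*d*m - 3*d - 15*m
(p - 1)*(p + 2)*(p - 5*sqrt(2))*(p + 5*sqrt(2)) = p^4 + p^3 - 52*p^2 - 50*p + 100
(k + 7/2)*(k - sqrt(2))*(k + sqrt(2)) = k^3 + 7*k^2/2 - 2*k - 7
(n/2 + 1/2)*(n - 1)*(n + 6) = n^3/2 + 3*n^2 - n/2 - 3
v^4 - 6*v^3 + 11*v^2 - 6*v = v*(v - 3)*(v - 2)*(v - 1)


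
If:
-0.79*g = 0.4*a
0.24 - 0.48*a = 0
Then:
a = 0.50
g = -0.25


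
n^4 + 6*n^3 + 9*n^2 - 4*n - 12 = (n - 1)*(n + 2)^2*(n + 3)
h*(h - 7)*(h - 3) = h^3 - 10*h^2 + 21*h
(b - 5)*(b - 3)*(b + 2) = b^3 - 6*b^2 - b + 30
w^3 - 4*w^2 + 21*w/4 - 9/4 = (w - 3/2)^2*(w - 1)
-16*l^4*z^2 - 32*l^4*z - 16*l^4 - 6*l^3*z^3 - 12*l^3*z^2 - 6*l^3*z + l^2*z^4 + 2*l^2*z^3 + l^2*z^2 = (-8*l + z)*(2*l + z)*(l*z + l)^2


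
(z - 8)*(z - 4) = z^2 - 12*z + 32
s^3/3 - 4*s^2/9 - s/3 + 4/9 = (s/3 + 1/3)*(s - 4/3)*(s - 1)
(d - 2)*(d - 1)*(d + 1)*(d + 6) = d^4 + 4*d^3 - 13*d^2 - 4*d + 12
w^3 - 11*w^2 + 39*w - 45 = (w - 5)*(w - 3)^2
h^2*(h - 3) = h^3 - 3*h^2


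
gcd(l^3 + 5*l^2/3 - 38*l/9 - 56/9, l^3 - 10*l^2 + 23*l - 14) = l - 2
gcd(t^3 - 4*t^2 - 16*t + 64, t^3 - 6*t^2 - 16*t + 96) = t^2 - 16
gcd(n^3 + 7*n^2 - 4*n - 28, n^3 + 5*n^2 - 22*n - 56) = n^2 + 9*n + 14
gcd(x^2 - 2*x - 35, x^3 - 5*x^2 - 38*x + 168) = x - 7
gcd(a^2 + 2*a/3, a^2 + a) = a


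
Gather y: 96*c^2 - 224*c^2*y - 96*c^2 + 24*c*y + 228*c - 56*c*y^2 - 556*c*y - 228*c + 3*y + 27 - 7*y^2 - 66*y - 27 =y^2*(-56*c - 7) + y*(-224*c^2 - 532*c - 63)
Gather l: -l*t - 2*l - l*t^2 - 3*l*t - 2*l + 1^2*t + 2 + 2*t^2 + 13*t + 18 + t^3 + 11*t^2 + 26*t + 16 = l*(-t^2 - 4*t - 4) + t^3 + 13*t^2 + 40*t + 36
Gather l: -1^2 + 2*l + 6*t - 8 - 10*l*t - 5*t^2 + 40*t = l*(2 - 10*t) - 5*t^2 + 46*t - 9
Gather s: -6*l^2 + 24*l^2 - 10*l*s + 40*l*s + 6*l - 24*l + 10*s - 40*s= 18*l^2 - 18*l + s*(30*l - 30)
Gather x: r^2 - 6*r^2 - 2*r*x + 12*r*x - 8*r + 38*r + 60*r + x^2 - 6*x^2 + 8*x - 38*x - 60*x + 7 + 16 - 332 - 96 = -5*r^2 + 90*r - 5*x^2 + x*(10*r - 90) - 405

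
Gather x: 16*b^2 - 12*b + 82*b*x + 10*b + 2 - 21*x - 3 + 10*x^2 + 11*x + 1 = 16*b^2 - 2*b + 10*x^2 + x*(82*b - 10)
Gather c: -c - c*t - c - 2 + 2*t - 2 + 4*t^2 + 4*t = c*(-t - 2) + 4*t^2 + 6*t - 4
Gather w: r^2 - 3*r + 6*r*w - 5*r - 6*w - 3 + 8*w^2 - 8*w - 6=r^2 - 8*r + 8*w^2 + w*(6*r - 14) - 9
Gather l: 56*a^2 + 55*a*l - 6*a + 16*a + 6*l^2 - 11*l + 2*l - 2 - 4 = 56*a^2 + 10*a + 6*l^2 + l*(55*a - 9) - 6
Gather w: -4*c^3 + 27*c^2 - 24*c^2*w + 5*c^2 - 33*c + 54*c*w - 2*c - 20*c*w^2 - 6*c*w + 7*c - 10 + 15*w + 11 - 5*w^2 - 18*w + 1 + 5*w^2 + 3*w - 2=-4*c^3 + 32*c^2 - 20*c*w^2 - 28*c + w*(-24*c^2 + 48*c)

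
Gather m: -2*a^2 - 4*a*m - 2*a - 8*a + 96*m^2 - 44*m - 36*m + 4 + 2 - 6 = -2*a^2 - 10*a + 96*m^2 + m*(-4*a - 80)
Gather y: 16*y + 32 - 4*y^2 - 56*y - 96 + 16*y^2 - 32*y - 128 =12*y^2 - 72*y - 192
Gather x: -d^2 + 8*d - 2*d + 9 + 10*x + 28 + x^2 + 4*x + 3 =-d^2 + 6*d + x^2 + 14*x + 40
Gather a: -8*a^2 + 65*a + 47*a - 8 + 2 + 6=-8*a^2 + 112*a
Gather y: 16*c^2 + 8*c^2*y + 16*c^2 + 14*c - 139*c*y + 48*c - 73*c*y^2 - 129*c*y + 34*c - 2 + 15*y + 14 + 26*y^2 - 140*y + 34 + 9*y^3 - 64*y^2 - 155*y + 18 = 32*c^2 + 96*c + 9*y^3 + y^2*(-73*c - 38) + y*(8*c^2 - 268*c - 280) + 64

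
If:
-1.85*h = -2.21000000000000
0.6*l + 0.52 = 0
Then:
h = 1.19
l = -0.87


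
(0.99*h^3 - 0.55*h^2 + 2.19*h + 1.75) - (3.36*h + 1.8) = 0.99*h^3 - 0.55*h^2 - 1.17*h - 0.05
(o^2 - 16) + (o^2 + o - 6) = 2*o^2 + o - 22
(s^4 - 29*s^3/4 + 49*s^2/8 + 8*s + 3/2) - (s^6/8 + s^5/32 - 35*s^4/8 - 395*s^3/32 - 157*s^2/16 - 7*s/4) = -s^6/8 - s^5/32 + 43*s^4/8 + 163*s^3/32 + 255*s^2/16 + 39*s/4 + 3/2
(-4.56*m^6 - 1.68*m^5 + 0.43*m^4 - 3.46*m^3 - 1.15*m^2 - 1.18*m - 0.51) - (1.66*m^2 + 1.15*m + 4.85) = -4.56*m^6 - 1.68*m^5 + 0.43*m^4 - 3.46*m^3 - 2.81*m^2 - 2.33*m - 5.36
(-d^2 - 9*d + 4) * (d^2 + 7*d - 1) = -d^4 - 16*d^3 - 58*d^2 + 37*d - 4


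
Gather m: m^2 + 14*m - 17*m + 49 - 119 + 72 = m^2 - 3*m + 2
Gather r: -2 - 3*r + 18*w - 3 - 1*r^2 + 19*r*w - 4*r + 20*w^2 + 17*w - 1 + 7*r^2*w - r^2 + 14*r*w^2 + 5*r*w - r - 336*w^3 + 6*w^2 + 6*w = r^2*(7*w - 2) + r*(14*w^2 + 24*w - 8) - 336*w^3 + 26*w^2 + 41*w - 6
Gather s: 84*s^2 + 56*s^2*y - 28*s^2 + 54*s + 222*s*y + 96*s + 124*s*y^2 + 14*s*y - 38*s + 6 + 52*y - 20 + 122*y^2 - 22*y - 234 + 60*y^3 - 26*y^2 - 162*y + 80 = s^2*(56*y + 56) + s*(124*y^2 + 236*y + 112) + 60*y^3 + 96*y^2 - 132*y - 168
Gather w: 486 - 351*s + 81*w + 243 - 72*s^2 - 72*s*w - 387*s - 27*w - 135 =-72*s^2 - 738*s + w*(54 - 72*s) + 594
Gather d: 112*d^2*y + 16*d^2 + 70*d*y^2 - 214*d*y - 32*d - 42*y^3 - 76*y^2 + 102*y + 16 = d^2*(112*y + 16) + d*(70*y^2 - 214*y - 32) - 42*y^3 - 76*y^2 + 102*y + 16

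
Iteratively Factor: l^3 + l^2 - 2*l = (l)*(l^2 + l - 2) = l*(l + 2)*(l - 1)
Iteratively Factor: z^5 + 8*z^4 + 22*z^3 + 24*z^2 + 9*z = (z)*(z^4 + 8*z^3 + 22*z^2 + 24*z + 9) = z*(z + 1)*(z^3 + 7*z^2 + 15*z + 9) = z*(z + 1)^2*(z^2 + 6*z + 9) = z*(z + 1)^2*(z + 3)*(z + 3)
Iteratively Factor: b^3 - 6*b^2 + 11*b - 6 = (b - 3)*(b^2 - 3*b + 2) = (b - 3)*(b - 1)*(b - 2)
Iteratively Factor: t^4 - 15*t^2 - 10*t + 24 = (t + 3)*(t^3 - 3*t^2 - 6*t + 8) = (t + 2)*(t + 3)*(t^2 - 5*t + 4) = (t - 1)*(t + 2)*(t + 3)*(t - 4)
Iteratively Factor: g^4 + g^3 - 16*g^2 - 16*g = (g + 1)*(g^3 - 16*g) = (g + 1)*(g + 4)*(g^2 - 4*g) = (g - 4)*(g + 1)*(g + 4)*(g)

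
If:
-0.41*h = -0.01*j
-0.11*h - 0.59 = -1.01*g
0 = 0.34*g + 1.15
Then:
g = -3.38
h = -36.42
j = -1493.21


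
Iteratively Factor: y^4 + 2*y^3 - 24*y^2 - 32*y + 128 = (y - 4)*(y^3 + 6*y^2 - 32) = (y - 4)*(y - 2)*(y^2 + 8*y + 16) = (y - 4)*(y - 2)*(y + 4)*(y + 4)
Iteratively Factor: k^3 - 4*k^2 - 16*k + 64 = (k + 4)*(k^2 - 8*k + 16) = (k - 4)*(k + 4)*(k - 4)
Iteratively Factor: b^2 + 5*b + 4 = (b + 4)*(b + 1)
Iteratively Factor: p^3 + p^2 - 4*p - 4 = (p + 1)*(p^2 - 4) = (p + 1)*(p + 2)*(p - 2)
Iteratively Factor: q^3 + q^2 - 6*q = (q)*(q^2 + q - 6) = q*(q - 2)*(q + 3)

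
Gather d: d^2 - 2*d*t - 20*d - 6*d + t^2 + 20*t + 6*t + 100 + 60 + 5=d^2 + d*(-2*t - 26) + t^2 + 26*t + 165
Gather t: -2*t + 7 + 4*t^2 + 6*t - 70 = 4*t^2 + 4*t - 63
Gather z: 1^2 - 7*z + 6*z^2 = 6*z^2 - 7*z + 1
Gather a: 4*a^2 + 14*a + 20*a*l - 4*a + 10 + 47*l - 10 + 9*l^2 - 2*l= 4*a^2 + a*(20*l + 10) + 9*l^2 + 45*l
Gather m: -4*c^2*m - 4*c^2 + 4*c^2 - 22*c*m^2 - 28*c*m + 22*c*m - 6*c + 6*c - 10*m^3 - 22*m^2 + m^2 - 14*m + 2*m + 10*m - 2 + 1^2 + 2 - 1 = -10*m^3 + m^2*(-22*c - 21) + m*(-4*c^2 - 6*c - 2)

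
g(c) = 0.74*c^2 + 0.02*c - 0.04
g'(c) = 1.48*c + 0.02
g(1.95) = 2.81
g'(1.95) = 2.91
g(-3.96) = 11.49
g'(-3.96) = -5.84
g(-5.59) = 22.97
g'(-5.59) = -8.25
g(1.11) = 0.89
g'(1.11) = 1.66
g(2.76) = 5.65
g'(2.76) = 4.10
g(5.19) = 20.00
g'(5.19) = 7.70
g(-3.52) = 9.06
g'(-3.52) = -5.19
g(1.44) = 1.52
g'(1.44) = 2.15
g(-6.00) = 26.48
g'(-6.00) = -8.86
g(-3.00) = 6.56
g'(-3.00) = -4.42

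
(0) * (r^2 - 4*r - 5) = 0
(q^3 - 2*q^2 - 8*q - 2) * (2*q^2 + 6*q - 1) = 2*q^5 + 2*q^4 - 29*q^3 - 50*q^2 - 4*q + 2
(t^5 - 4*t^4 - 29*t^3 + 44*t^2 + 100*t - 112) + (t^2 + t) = t^5 - 4*t^4 - 29*t^3 + 45*t^2 + 101*t - 112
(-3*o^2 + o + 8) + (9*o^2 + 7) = 6*o^2 + o + 15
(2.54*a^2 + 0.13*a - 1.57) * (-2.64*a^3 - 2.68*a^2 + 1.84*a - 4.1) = -6.7056*a^5 - 7.1504*a^4 + 8.47*a^3 - 5.9672*a^2 - 3.4218*a + 6.437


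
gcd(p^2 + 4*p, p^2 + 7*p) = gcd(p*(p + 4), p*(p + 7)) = p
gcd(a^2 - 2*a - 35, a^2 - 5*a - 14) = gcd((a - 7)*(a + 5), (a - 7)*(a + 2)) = a - 7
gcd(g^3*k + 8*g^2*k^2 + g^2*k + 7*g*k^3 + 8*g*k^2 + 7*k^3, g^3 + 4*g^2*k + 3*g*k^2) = g + k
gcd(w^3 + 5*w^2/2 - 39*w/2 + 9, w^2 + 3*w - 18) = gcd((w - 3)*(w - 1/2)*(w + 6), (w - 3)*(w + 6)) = w^2 + 3*w - 18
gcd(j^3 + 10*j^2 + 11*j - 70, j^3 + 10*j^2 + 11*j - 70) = j^3 + 10*j^2 + 11*j - 70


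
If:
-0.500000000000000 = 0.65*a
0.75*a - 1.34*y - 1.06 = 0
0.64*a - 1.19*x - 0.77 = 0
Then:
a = -0.77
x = -1.06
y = -1.22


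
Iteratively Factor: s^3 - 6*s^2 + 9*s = (s - 3)*(s^2 - 3*s) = (s - 3)^2*(s)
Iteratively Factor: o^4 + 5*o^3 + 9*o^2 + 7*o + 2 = (o + 1)*(o^3 + 4*o^2 + 5*o + 2) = (o + 1)^2*(o^2 + 3*o + 2) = (o + 1)^2*(o + 2)*(o + 1)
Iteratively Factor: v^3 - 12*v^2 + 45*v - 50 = (v - 5)*(v^2 - 7*v + 10) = (v - 5)^2*(v - 2)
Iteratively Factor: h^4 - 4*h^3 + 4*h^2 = (h - 2)*(h^3 - 2*h^2) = h*(h - 2)*(h^2 - 2*h) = h*(h - 2)^2*(h)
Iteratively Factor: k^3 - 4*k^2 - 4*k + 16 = (k + 2)*(k^2 - 6*k + 8) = (k - 2)*(k + 2)*(k - 4)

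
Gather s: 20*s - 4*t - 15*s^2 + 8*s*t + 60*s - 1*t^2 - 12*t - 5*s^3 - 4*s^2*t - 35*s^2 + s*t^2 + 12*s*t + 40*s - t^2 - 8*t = -5*s^3 + s^2*(-4*t - 50) + s*(t^2 + 20*t + 120) - 2*t^2 - 24*t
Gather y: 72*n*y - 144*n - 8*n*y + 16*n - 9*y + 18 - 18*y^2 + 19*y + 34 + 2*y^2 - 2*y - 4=-128*n - 16*y^2 + y*(64*n + 8) + 48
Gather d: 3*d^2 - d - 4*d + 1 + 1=3*d^2 - 5*d + 2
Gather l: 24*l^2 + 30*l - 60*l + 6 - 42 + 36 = 24*l^2 - 30*l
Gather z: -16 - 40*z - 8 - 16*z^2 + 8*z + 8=-16*z^2 - 32*z - 16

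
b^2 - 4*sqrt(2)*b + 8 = (b - 2*sqrt(2))^2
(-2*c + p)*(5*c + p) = -10*c^2 + 3*c*p + p^2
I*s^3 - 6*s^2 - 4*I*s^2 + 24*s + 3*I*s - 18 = (s - 3)*(s + 6*I)*(I*s - I)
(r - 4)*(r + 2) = r^2 - 2*r - 8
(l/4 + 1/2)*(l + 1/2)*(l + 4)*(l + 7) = l^4/4 + 27*l^3/8 + 113*l^2/8 + 81*l/4 + 7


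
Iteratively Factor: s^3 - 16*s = (s)*(s^2 - 16) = s*(s - 4)*(s + 4)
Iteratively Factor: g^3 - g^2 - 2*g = (g - 2)*(g^2 + g) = (g - 2)*(g + 1)*(g)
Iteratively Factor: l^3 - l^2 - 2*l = (l)*(l^2 - l - 2) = l*(l - 2)*(l + 1)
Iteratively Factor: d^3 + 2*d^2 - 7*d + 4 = (d - 1)*(d^2 + 3*d - 4) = (d - 1)*(d + 4)*(d - 1)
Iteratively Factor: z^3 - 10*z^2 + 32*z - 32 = (z - 2)*(z^2 - 8*z + 16) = (z - 4)*(z - 2)*(z - 4)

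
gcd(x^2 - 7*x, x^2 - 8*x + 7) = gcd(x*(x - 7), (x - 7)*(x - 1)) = x - 7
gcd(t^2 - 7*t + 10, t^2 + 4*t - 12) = t - 2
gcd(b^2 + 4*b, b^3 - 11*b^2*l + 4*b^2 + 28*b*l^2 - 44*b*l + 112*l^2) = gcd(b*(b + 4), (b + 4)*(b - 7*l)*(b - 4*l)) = b + 4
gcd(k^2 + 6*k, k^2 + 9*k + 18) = k + 6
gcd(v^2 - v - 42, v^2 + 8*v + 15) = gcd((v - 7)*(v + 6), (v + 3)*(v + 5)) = 1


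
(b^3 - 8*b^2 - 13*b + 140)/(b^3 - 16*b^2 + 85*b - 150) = (b^2 - 3*b - 28)/(b^2 - 11*b + 30)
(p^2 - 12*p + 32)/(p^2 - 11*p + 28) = (p - 8)/(p - 7)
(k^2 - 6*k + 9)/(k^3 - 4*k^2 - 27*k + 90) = (k - 3)/(k^2 - k - 30)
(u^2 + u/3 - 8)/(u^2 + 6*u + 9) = (u - 8/3)/(u + 3)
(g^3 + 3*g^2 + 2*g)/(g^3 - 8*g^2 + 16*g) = (g^2 + 3*g + 2)/(g^2 - 8*g + 16)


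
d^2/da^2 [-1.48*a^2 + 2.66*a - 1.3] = -2.96000000000000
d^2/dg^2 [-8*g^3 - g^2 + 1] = -48*g - 2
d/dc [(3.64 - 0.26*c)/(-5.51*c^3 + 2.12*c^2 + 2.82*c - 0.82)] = (-2.8652*c^3 + 60.7204*c^2 - 15.4336*c - 10.0516)/(30.3601*c^6 - 23.3624*c^5 - 26.582*c^4 + 20.9932*c^3 + 4.4756*c^2 - 4.6248*c + 0.6724)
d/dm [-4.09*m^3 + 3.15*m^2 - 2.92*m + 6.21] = -12.27*m^2 + 6.3*m - 2.92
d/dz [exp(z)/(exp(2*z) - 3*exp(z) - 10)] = (-exp(2*z) - 10)*exp(z)/(exp(4*z) - 6*exp(3*z) - 11*exp(2*z) + 60*exp(z) + 100)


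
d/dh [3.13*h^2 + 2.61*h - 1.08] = 6.26*h + 2.61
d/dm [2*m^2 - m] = 4*m - 1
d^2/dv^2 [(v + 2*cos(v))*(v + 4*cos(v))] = -6*v*cos(v) + 32*sin(v)^2 - 12*sin(v) - 14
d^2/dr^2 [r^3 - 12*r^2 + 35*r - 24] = 6*r - 24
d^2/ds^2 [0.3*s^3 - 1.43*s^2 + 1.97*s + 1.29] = 1.8*s - 2.86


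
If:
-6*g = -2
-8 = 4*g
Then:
No Solution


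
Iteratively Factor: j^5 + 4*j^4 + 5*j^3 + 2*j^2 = (j + 2)*(j^4 + 2*j^3 + j^2) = (j + 1)*(j + 2)*(j^3 + j^2) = j*(j + 1)*(j + 2)*(j^2 + j) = j^2*(j + 1)*(j + 2)*(j + 1)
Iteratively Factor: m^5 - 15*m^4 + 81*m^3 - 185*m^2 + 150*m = (m - 5)*(m^4 - 10*m^3 + 31*m^2 - 30*m) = (m - 5)*(m - 3)*(m^3 - 7*m^2 + 10*m) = (m - 5)^2*(m - 3)*(m^2 - 2*m) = m*(m - 5)^2*(m - 3)*(m - 2)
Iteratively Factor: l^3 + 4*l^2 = (l + 4)*(l^2) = l*(l + 4)*(l)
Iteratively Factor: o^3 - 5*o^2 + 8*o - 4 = (o - 2)*(o^2 - 3*o + 2) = (o - 2)*(o - 1)*(o - 2)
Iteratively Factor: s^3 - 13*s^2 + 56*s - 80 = (s - 5)*(s^2 - 8*s + 16) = (s - 5)*(s - 4)*(s - 4)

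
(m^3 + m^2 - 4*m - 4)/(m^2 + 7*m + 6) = (m^2 - 4)/(m + 6)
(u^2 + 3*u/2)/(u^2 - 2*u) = (u + 3/2)/(u - 2)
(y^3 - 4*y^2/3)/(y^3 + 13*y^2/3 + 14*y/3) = y*(3*y - 4)/(3*y^2 + 13*y + 14)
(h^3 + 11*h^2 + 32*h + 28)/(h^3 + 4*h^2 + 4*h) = (h + 7)/h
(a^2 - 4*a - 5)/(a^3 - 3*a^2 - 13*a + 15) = (a + 1)/(a^2 + 2*a - 3)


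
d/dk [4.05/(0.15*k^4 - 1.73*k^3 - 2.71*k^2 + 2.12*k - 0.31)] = (-2.43*k^3 + 21.0195*k^2 + 21.951*k - 8.586)/(-0.15*k^4 + 1.73*k^3 + 2.71*k^2 - 2.12*k + 0.31)^2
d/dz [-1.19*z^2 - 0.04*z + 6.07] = -2.38*z - 0.04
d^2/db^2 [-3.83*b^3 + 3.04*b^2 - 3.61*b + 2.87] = 6.08 - 22.98*b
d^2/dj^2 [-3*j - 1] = 0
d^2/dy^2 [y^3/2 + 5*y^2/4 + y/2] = 3*y + 5/2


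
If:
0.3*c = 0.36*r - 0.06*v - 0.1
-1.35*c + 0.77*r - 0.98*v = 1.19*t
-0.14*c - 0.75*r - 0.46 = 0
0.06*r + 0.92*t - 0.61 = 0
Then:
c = -0.88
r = -0.45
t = 0.69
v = 0.01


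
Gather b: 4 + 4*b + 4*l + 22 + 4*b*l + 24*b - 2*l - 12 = b*(4*l + 28) + 2*l + 14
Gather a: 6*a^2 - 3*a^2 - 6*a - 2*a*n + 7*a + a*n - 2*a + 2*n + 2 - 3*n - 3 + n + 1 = 3*a^2 + a*(-n - 1)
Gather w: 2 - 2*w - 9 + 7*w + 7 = 5*w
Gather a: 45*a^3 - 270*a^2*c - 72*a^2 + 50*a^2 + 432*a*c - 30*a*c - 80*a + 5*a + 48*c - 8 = 45*a^3 + a^2*(-270*c - 22) + a*(402*c - 75) + 48*c - 8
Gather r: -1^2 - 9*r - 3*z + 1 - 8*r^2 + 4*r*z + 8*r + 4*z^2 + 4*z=-8*r^2 + r*(4*z - 1) + 4*z^2 + z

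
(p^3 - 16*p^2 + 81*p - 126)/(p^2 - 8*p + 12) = (p^2 - 10*p + 21)/(p - 2)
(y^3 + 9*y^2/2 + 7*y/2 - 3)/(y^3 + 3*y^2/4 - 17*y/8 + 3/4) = 4*(y + 3)/(4*y - 3)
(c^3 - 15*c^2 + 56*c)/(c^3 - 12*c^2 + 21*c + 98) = c*(c - 8)/(c^2 - 5*c - 14)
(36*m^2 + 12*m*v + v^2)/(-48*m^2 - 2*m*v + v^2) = (6*m + v)/(-8*m + v)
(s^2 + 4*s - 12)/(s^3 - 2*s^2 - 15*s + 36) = (s^2 + 4*s - 12)/(s^3 - 2*s^2 - 15*s + 36)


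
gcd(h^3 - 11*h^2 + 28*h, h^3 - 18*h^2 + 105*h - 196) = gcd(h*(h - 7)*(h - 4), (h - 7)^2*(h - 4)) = h^2 - 11*h + 28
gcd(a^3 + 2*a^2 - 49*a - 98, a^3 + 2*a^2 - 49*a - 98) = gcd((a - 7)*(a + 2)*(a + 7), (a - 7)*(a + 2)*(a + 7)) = a^3 + 2*a^2 - 49*a - 98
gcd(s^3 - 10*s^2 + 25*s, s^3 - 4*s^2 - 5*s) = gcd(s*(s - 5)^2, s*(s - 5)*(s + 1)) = s^2 - 5*s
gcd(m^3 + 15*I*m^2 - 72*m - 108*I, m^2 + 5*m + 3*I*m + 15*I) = m + 3*I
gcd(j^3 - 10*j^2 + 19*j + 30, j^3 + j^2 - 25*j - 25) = j^2 - 4*j - 5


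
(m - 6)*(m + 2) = m^2 - 4*m - 12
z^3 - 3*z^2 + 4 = (z - 2)^2*(z + 1)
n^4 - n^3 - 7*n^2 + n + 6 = (n - 3)*(n - 1)*(n + 1)*(n + 2)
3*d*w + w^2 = w*(3*d + w)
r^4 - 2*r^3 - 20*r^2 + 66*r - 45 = (r - 3)^2*(r - 1)*(r + 5)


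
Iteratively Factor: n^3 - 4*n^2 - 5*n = (n)*(n^2 - 4*n - 5) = n*(n + 1)*(n - 5)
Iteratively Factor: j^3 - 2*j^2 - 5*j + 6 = (j + 2)*(j^2 - 4*j + 3) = (j - 3)*(j + 2)*(j - 1)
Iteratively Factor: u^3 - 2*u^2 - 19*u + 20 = (u - 1)*(u^2 - u - 20) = (u - 1)*(u + 4)*(u - 5)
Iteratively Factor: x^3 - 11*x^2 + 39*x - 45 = (x - 3)*(x^2 - 8*x + 15) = (x - 3)^2*(x - 5)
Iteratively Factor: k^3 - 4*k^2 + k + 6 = (k + 1)*(k^2 - 5*k + 6) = (k - 2)*(k + 1)*(k - 3)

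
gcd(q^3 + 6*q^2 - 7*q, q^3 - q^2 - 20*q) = q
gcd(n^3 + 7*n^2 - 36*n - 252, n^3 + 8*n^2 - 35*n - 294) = n^2 + n - 42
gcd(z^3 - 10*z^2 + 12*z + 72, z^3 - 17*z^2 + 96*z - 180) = z^2 - 12*z + 36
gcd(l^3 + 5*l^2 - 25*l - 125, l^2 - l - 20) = l - 5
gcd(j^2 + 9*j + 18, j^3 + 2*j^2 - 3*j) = j + 3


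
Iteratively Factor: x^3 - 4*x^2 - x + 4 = (x + 1)*(x^2 - 5*x + 4) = (x - 1)*(x + 1)*(x - 4)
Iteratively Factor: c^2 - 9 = (c + 3)*(c - 3)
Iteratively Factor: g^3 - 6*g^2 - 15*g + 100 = (g - 5)*(g^2 - g - 20) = (g - 5)^2*(g + 4)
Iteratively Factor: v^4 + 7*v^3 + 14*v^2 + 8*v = (v + 2)*(v^3 + 5*v^2 + 4*v) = (v + 1)*(v + 2)*(v^2 + 4*v) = v*(v + 1)*(v + 2)*(v + 4)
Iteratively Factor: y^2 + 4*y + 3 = (y + 3)*(y + 1)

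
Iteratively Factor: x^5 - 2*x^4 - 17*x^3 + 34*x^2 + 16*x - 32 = (x - 1)*(x^4 - x^3 - 18*x^2 + 16*x + 32) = (x - 1)*(x + 1)*(x^3 - 2*x^2 - 16*x + 32) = (x - 4)*(x - 1)*(x + 1)*(x^2 + 2*x - 8) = (x - 4)*(x - 1)*(x + 1)*(x + 4)*(x - 2)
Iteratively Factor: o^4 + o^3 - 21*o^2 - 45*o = (o + 3)*(o^3 - 2*o^2 - 15*o) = o*(o + 3)*(o^2 - 2*o - 15) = o*(o - 5)*(o + 3)*(o + 3)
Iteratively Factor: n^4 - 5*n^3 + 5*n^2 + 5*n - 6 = (n - 1)*(n^3 - 4*n^2 + n + 6) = (n - 3)*(n - 1)*(n^2 - n - 2) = (n - 3)*(n - 1)*(n + 1)*(n - 2)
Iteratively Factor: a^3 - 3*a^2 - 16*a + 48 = (a + 4)*(a^2 - 7*a + 12) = (a - 3)*(a + 4)*(a - 4)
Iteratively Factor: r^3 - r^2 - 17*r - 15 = (r + 3)*(r^2 - 4*r - 5) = (r - 5)*(r + 3)*(r + 1)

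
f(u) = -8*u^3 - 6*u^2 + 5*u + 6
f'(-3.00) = -175.00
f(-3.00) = 153.00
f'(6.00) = -931.00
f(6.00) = -1908.00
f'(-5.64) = -690.75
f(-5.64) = 1222.19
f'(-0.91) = -3.95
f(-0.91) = 2.51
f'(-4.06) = -341.89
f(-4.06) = 422.19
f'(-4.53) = -433.14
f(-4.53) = 603.90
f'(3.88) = -402.87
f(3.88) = -532.21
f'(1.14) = -39.87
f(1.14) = -7.95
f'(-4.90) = -512.44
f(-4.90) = 778.63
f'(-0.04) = 5.44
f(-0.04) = 5.79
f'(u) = -24*u^2 - 12*u + 5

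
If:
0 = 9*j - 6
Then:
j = 2/3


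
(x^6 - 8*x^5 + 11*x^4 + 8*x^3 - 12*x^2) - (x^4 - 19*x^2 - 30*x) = x^6 - 8*x^5 + 10*x^4 + 8*x^3 + 7*x^2 + 30*x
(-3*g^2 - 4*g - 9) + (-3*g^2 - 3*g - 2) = -6*g^2 - 7*g - 11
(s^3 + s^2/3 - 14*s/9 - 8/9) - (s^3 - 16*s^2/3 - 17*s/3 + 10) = 17*s^2/3 + 37*s/9 - 98/9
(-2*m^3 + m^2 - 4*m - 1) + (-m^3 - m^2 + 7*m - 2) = -3*m^3 + 3*m - 3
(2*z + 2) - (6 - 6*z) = 8*z - 4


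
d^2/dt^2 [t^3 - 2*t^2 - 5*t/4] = 6*t - 4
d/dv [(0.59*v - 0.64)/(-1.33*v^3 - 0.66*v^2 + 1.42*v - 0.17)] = (1.5694*v^3 - 2.1642*v^2 - 0.8448*v + 0.8085)/(1.7689*v^6 + 1.7556*v^5 - 3.3416*v^4 - 1.4222*v^3 + 2.2408*v^2 - 0.4828*v + 0.0289)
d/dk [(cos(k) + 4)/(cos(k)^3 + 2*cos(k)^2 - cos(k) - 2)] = (35*cos(k)/2 + 7*cos(2*k) + cos(3*k)/2 + 5)/((cos(k) + 2)^2*sin(k)^3)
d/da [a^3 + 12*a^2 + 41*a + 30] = 3*a^2 + 24*a + 41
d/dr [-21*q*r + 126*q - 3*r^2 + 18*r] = -21*q - 6*r + 18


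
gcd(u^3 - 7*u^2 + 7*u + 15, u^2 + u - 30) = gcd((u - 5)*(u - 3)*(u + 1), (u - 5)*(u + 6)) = u - 5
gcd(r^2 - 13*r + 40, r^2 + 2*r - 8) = 1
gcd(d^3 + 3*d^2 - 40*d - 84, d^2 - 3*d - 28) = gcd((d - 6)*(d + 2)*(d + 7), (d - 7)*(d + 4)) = 1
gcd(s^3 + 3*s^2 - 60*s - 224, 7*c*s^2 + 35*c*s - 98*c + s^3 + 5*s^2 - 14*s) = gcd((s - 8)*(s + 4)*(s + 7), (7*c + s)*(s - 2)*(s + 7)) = s + 7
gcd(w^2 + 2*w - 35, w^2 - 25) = w - 5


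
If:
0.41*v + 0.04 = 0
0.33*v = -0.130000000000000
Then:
No Solution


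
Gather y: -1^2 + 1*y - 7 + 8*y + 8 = 9*y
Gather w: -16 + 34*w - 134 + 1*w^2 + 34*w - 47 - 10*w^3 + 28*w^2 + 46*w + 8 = -10*w^3 + 29*w^2 + 114*w - 189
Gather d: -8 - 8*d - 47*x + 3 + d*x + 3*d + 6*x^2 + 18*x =d*(x - 5) + 6*x^2 - 29*x - 5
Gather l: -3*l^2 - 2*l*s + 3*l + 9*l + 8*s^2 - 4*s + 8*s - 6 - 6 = -3*l^2 + l*(12 - 2*s) + 8*s^2 + 4*s - 12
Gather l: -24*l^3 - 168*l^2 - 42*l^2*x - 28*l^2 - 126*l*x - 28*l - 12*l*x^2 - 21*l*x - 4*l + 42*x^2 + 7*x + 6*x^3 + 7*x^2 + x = -24*l^3 + l^2*(-42*x - 196) + l*(-12*x^2 - 147*x - 32) + 6*x^3 + 49*x^2 + 8*x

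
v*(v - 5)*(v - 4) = v^3 - 9*v^2 + 20*v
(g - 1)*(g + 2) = g^2 + g - 2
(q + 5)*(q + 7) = q^2 + 12*q + 35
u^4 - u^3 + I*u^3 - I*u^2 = u^2*(u - 1)*(u + I)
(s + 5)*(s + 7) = s^2 + 12*s + 35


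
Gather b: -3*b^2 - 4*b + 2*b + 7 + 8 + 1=-3*b^2 - 2*b + 16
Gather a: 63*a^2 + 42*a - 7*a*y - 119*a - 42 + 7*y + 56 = 63*a^2 + a*(-7*y - 77) + 7*y + 14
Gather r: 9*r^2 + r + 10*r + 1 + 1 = 9*r^2 + 11*r + 2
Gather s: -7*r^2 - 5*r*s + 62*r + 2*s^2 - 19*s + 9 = -7*r^2 + 62*r + 2*s^2 + s*(-5*r - 19) + 9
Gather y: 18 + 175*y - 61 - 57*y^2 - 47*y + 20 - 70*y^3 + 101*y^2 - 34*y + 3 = -70*y^3 + 44*y^2 + 94*y - 20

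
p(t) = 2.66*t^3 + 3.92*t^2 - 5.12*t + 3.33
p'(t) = 7.98*t^2 + 7.84*t - 5.12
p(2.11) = 34.97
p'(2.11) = 46.95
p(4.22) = 251.44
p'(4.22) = 170.08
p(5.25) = 469.41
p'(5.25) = 255.99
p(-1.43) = 10.89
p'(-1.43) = -0.01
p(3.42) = 138.07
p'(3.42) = 115.03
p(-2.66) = -5.38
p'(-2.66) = 30.49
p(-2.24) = 4.57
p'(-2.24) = 17.36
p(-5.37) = -268.05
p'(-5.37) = 182.90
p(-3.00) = -17.85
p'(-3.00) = 43.18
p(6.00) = 688.29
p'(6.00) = 329.20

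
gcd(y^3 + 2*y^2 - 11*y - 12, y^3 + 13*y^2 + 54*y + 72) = y + 4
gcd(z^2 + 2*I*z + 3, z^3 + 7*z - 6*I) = z^2 + 2*I*z + 3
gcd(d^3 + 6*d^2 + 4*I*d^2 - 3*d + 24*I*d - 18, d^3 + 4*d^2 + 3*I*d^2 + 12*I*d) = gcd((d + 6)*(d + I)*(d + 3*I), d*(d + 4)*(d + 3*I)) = d + 3*I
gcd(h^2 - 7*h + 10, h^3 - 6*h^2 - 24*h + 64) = h - 2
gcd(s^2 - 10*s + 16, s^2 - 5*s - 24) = s - 8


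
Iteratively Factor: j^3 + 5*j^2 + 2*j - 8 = (j - 1)*(j^2 + 6*j + 8) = (j - 1)*(j + 4)*(j + 2)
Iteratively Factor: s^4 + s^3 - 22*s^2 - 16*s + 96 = (s + 3)*(s^3 - 2*s^2 - 16*s + 32) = (s - 2)*(s + 3)*(s^2 - 16) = (s - 2)*(s + 3)*(s + 4)*(s - 4)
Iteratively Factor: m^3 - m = (m + 1)*(m^2 - m) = m*(m + 1)*(m - 1)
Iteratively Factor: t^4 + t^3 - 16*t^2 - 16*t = (t + 4)*(t^3 - 3*t^2 - 4*t) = (t - 4)*(t + 4)*(t^2 + t) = (t - 4)*(t + 1)*(t + 4)*(t)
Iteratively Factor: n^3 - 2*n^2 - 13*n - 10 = (n + 1)*(n^2 - 3*n - 10) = (n - 5)*(n + 1)*(n + 2)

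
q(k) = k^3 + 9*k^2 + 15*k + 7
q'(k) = 3*k^2 + 18*k + 15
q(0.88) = 27.85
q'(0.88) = 33.16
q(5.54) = 536.36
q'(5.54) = 206.79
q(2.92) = 152.43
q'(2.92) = 93.14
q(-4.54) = 30.83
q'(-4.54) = -4.89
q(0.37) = 13.83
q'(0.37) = 22.07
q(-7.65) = -28.74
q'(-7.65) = 52.87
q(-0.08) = 5.86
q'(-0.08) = 13.58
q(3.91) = 263.02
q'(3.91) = 131.24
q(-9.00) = -128.00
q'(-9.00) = 96.00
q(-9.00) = -128.00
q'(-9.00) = 96.00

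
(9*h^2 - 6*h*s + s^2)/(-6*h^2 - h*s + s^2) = (-3*h + s)/(2*h + s)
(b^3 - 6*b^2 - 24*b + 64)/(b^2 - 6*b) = (b^3 - 6*b^2 - 24*b + 64)/(b*(b - 6))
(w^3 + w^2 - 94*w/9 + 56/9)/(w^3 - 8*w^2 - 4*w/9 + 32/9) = (3*w^2 + 5*w - 28)/(3*w^2 - 22*w - 16)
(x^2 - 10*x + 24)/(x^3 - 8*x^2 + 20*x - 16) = (x - 6)/(x^2 - 4*x + 4)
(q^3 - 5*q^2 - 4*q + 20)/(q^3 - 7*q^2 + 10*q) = (q + 2)/q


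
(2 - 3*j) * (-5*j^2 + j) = 15*j^3 - 13*j^2 + 2*j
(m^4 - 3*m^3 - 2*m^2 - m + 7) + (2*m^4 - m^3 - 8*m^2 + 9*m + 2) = 3*m^4 - 4*m^3 - 10*m^2 + 8*m + 9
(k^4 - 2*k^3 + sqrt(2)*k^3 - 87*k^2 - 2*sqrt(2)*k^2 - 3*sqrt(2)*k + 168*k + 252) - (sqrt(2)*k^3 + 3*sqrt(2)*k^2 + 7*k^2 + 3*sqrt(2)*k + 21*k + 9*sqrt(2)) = k^4 - 2*k^3 - 94*k^2 - 5*sqrt(2)*k^2 - 6*sqrt(2)*k + 147*k - 9*sqrt(2) + 252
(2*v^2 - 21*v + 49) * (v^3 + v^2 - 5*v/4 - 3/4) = 2*v^5 - 19*v^4 + 51*v^3/2 + 295*v^2/4 - 91*v/2 - 147/4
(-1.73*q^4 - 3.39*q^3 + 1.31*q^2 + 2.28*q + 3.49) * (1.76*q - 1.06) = -3.0448*q^5 - 4.1326*q^4 + 5.899*q^3 + 2.6242*q^2 + 3.7256*q - 3.6994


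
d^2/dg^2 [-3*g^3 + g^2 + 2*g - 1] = 2 - 18*g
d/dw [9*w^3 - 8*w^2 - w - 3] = 27*w^2 - 16*w - 1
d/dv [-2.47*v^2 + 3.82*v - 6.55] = 3.82 - 4.94*v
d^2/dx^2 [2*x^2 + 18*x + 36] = 4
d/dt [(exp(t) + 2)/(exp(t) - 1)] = -3/(4*sinh(t/2)^2)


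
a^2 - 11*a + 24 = (a - 8)*(a - 3)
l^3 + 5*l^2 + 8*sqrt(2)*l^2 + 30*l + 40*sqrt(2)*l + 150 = (l + 5)*(l + 3*sqrt(2))*(l + 5*sqrt(2))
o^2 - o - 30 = (o - 6)*(o + 5)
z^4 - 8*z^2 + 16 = (z - 2)^2*(z + 2)^2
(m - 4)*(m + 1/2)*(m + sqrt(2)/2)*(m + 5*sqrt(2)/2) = m^4 - 7*m^3/2 + 3*sqrt(2)*m^3 - 21*sqrt(2)*m^2/2 + m^2/2 - 35*m/4 - 6*sqrt(2)*m - 5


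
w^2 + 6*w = w*(w + 6)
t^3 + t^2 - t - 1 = (t - 1)*(t + 1)^2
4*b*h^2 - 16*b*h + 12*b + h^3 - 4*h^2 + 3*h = (4*b + h)*(h - 3)*(h - 1)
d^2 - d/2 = d*(d - 1/2)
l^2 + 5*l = l*(l + 5)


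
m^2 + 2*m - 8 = (m - 2)*(m + 4)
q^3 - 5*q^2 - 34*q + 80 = (q - 8)*(q - 2)*(q + 5)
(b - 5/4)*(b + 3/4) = b^2 - b/2 - 15/16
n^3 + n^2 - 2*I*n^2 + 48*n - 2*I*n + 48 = (n + 1)*(n - 8*I)*(n + 6*I)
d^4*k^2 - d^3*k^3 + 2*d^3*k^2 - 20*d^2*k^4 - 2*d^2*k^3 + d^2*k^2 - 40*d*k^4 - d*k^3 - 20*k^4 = (d - 5*k)*(d + 4*k)*(d*k + k)^2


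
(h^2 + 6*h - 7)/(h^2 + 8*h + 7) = (h - 1)/(h + 1)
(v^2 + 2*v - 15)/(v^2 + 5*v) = (v - 3)/v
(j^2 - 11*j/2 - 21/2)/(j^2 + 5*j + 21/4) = 2*(j - 7)/(2*j + 7)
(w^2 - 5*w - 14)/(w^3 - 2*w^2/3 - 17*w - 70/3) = 3*(w - 7)/(3*w^2 - 8*w - 35)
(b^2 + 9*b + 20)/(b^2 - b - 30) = (b + 4)/(b - 6)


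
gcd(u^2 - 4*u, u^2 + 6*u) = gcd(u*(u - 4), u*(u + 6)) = u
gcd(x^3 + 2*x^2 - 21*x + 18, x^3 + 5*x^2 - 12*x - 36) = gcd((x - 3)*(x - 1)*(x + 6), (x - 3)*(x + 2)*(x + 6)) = x^2 + 3*x - 18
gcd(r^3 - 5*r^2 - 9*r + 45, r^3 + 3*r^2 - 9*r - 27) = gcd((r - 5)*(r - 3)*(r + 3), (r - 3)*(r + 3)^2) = r^2 - 9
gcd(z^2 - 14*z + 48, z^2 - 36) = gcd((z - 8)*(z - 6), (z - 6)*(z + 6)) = z - 6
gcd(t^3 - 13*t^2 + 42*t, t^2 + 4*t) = t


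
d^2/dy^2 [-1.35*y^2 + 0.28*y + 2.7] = -2.70000000000000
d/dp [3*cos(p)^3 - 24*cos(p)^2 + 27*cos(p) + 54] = 3*(-3*cos(p)^2 + 16*cos(p) - 9)*sin(p)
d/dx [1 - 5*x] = -5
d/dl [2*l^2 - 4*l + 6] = 4*l - 4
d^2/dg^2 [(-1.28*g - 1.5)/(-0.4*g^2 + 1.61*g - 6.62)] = ((2.9216 - 3.072*g)*(0.4*g^2 - 1.61*g + 6.62) + (0.8*g - 1.61)*(1.28*g + 1.5)*(1.6*g - 3.22))/(0.4*g^2 - 1.61*g + 6.62)^3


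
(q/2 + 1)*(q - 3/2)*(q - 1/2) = q^3/2 - 13*q/8 + 3/4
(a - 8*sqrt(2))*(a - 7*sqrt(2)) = a^2 - 15*sqrt(2)*a + 112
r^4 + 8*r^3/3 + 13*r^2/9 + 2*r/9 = r*(r + 1/3)^2*(r + 2)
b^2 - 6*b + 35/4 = (b - 7/2)*(b - 5/2)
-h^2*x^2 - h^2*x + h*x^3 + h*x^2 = x*(-h + x)*(h*x + h)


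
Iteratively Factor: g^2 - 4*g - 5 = (g - 5)*(g + 1)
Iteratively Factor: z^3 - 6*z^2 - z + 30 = (z - 3)*(z^2 - 3*z - 10) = (z - 5)*(z - 3)*(z + 2)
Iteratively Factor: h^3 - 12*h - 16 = (h - 4)*(h^2 + 4*h + 4) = (h - 4)*(h + 2)*(h + 2)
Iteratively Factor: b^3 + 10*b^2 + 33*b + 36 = (b + 4)*(b^2 + 6*b + 9) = (b + 3)*(b + 4)*(b + 3)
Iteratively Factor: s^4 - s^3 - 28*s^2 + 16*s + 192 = (s - 4)*(s^3 + 3*s^2 - 16*s - 48) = (s - 4)*(s + 3)*(s^2 - 16) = (s - 4)*(s + 3)*(s + 4)*(s - 4)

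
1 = 1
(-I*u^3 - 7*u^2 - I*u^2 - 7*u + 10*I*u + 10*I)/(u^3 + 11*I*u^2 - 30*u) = (-I*u^3 - u^2*(7 + I) + u*(-7 + 10*I) + 10*I)/(u*(u^2 + 11*I*u - 30))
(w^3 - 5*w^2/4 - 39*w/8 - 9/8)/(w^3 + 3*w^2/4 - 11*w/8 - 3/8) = (w - 3)/(w - 1)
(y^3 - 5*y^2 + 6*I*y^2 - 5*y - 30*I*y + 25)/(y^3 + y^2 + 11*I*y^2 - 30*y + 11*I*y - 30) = (y^2 + y*(-5 + I) - 5*I)/(y^2 + y*(1 + 6*I) + 6*I)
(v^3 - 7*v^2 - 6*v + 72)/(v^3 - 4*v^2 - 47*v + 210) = (v^2 - v - 12)/(v^2 + 2*v - 35)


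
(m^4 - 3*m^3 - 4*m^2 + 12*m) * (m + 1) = m^5 - 2*m^4 - 7*m^3 + 8*m^2 + 12*m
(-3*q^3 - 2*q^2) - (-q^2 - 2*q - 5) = -3*q^3 - q^2 + 2*q + 5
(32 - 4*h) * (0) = 0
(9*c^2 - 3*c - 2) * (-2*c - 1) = -18*c^3 - 3*c^2 + 7*c + 2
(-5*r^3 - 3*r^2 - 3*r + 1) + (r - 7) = -5*r^3 - 3*r^2 - 2*r - 6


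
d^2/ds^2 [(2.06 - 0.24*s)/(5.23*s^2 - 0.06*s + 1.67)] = (-(0.24*s - 2.06)*(10.46*s - 0.06)*(20.92*s - 0.12) + (7.5312*s - 21.5764)*(5.23*s^2 - 0.06*s + 1.67))/(5.23*s^2 - 0.06*s + 1.67)^3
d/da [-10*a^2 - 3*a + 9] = -20*a - 3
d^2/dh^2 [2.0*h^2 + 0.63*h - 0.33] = 4.00000000000000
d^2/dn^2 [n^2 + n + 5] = 2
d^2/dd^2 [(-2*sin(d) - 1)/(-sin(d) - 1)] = (sin(d) - 2)/(sin(d) + 1)^2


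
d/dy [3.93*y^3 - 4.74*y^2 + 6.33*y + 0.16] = 11.79*y^2 - 9.48*y + 6.33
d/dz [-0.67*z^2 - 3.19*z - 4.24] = -1.34*z - 3.19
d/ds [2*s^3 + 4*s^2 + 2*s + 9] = 6*s^2 + 8*s + 2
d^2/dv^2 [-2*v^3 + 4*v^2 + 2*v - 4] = 8 - 12*v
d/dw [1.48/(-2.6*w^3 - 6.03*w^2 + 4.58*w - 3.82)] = (11.544*w^2 + 17.8488*w - 6.7784)/(2.6*w^3 + 6.03*w^2 - 4.58*w + 3.82)^2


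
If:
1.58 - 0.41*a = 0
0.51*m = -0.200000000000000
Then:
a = 3.85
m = -0.39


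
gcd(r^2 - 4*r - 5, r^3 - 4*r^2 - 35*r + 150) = r - 5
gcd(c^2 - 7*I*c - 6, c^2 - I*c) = c - I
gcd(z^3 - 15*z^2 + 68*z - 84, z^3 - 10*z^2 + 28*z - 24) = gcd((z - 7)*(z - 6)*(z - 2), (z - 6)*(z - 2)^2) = z^2 - 8*z + 12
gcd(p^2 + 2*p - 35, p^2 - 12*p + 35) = p - 5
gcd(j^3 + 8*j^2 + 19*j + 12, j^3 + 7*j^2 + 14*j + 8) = j^2 + 5*j + 4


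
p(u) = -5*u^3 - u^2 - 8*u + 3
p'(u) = -15*u^2 - 2*u - 8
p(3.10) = -180.36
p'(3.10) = -158.35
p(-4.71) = 540.93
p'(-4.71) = -331.34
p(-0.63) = 8.89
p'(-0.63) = -12.69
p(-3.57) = 246.31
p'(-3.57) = -192.03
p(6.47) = -1444.82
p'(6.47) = -648.85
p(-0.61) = 8.64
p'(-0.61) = -12.36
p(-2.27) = 74.49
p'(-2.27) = -80.75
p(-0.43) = 6.65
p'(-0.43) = -9.91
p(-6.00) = 1095.00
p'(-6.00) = -536.00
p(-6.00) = 1095.00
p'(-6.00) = -536.00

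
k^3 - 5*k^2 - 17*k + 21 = (k - 7)*(k - 1)*(k + 3)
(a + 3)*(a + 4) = a^2 + 7*a + 12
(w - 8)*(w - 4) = w^2 - 12*w + 32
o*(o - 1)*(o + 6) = o^3 + 5*o^2 - 6*o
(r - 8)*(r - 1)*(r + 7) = r^3 - 2*r^2 - 55*r + 56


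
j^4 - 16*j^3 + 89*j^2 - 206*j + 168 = (j - 7)*(j - 4)*(j - 3)*(j - 2)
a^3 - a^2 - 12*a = a*(a - 4)*(a + 3)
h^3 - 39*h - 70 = (h - 7)*(h + 2)*(h + 5)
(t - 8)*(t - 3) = t^2 - 11*t + 24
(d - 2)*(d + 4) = d^2 + 2*d - 8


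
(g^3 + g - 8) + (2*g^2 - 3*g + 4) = g^3 + 2*g^2 - 2*g - 4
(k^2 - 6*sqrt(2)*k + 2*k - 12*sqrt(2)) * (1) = k^2 - 6*sqrt(2)*k + 2*k - 12*sqrt(2)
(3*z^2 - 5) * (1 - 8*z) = -24*z^3 + 3*z^2 + 40*z - 5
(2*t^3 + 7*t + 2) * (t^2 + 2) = 2*t^5 + 11*t^3 + 2*t^2 + 14*t + 4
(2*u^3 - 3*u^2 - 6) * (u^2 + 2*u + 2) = 2*u^5 + u^4 - 2*u^3 - 12*u^2 - 12*u - 12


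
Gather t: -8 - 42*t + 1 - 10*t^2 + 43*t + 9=-10*t^2 + t + 2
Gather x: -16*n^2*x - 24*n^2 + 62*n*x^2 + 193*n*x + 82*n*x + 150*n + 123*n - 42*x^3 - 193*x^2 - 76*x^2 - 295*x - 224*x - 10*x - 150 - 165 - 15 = -24*n^2 + 273*n - 42*x^3 + x^2*(62*n - 269) + x*(-16*n^2 + 275*n - 529) - 330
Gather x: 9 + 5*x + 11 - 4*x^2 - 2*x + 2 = -4*x^2 + 3*x + 22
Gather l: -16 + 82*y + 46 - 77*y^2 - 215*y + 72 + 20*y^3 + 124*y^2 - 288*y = 20*y^3 + 47*y^2 - 421*y + 102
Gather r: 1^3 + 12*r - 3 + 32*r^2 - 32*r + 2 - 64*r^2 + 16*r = -32*r^2 - 4*r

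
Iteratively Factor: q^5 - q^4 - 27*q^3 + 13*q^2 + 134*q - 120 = (q + 4)*(q^4 - 5*q^3 - 7*q^2 + 41*q - 30) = (q - 5)*(q + 4)*(q^3 - 7*q + 6) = (q - 5)*(q - 1)*(q + 4)*(q^2 + q - 6) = (q - 5)*(q - 2)*(q - 1)*(q + 4)*(q + 3)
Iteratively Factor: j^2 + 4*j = (j)*(j + 4)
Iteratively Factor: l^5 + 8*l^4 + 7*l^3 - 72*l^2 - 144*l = (l - 3)*(l^4 + 11*l^3 + 40*l^2 + 48*l) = l*(l - 3)*(l^3 + 11*l^2 + 40*l + 48) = l*(l - 3)*(l + 4)*(l^2 + 7*l + 12) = l*(l - 3)*(l + 3)*(l + 4)*(l + 4)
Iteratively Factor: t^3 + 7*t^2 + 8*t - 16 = (t - 1)*(t^2 + 8*t + 16) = (t - 1)*(t + 4)*(t + 4)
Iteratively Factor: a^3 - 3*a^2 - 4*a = (a - 4)*(a^2 + a) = (a - 4)*(a + 1)*(a)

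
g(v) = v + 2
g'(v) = 1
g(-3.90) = -1.90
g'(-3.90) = 1.00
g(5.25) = 7.25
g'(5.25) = 1.00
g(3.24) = 5.24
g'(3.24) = 1.00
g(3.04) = 5.04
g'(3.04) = 1.00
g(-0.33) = 1.67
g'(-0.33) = 1.00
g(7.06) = 9.06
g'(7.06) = 1.00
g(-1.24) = 0.76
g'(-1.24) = 1.00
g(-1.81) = 0.19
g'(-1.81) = 1.00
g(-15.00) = -13.00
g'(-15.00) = 1.00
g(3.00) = 5.00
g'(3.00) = 1.00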